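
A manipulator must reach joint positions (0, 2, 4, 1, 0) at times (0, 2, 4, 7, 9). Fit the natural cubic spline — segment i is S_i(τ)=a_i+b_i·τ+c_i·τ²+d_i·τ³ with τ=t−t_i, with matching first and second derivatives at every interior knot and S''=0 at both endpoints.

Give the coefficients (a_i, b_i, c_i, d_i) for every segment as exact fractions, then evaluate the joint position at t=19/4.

  seg 0: a=0 b=7/8 c=0 d=1/32
  seg 1: a=2 b=5/4 c=3/16 d=-5/32
  seg 2: a=4 b=1/8 c=-3/4 d=1/8
  seg 3: a=1 b=-1 c=3/8 d=-1/16
S(19/4) = 1907/512

Δ: Δ0=1, Δ1=1, Δ2=-1, Δ3=-1/2
row 1: diag=8, rhs=0; c'=1/4, d'=0
row 2: denom=10−2·1/4=19/2; d'=(-12−2·0)/(19/2)=-24/19
row 3: denom=10−3·6/19=172/19; d'=(3−3·-24/19)/(172/19)=3/4
back: M3=3/4
back: M2=-24/19−6/19·3/4=-3/2
back: M1=0−1/4·-3/2=3/8
M: M0=0, M1=3/8, M2=-3/2, M3=3/4, M4=0
seg 0: a=0, c=M0/2=0, d=(M1−M0)/(6·2)=1/32, b=Δ0−h0·(2M0+M1)/6=7/8
seg 1: a=2, c=M1/2=3/16, d=(M2−M1)/(6·2)=-5/32, b=Δ1−h1·(2M1+M2)/6=5/4
seg 2: a=4, c=M2/2=-3/4, d=(M3−M2)/(6·3)=1/8, b=Δ2−h2·(2M2+M3)/6=1/8
seg 3: a=1, c=M3/2=3/8, d=(M4−M3)/(6·2)=-1/16, b=Δ3−h3·(2M3+M4)/6=-1
t_q=19/4 → seg 2, τ=3/4; S=4+1/8·τ+-3/4·τ²+1/8·τ³=1907/512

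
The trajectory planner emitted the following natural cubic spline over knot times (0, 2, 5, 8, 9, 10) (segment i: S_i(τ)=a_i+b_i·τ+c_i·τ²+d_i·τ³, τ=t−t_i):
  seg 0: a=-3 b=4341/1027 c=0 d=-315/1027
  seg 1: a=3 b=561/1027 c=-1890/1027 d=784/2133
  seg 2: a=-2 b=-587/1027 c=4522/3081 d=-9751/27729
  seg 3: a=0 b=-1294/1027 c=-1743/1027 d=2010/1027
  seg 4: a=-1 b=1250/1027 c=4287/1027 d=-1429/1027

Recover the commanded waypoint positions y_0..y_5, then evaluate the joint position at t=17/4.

y_0=-3 y_1=3 y_2=-2 y_3=0 y_4=-1 y_5=3
S(17/4) = -7401/8216

y_0 = S_0(0) = a_0 = -3
y_1 = S_1(0) = a_1 = 3
y_2 = S_2(0) = a_2 = -2
y_3 = S_3(0) = a_3 = 0
y_4 = S_4(0) = a_4 = -1
y_5 = S_4(1) = 3
t_q=17/4 is in segment 1 (τ=9/4); S_1(τ)=-7401/8216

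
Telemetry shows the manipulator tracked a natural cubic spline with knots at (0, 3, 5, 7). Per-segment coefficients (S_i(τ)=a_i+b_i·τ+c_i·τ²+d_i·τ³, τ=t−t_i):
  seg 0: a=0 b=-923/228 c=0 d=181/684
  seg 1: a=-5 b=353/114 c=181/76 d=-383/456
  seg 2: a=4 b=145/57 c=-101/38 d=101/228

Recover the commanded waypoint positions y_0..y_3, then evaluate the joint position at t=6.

y_0=0 y_1=-5 y_2=4 y_3=2
S(6) = 329/76

y_0 = S_0(0) = a_0 = 0
y_1 = S_1(0) = a_1 = -5
y_2 = S_2(0) = a_2 = 4
y_3 = S_2(2) = 2
t_q=6 is in segment 2 (τ=1); S_2(τ)=329/76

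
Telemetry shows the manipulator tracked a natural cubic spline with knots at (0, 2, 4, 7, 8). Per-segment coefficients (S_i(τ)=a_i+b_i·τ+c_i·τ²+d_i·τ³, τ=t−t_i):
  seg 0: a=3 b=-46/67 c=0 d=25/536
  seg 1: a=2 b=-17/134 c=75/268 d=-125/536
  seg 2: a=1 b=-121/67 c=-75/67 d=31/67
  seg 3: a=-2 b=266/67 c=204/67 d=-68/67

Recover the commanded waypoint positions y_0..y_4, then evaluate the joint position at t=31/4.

y_0 = S_0(0) = a_0 = 3
y_1 = S_1(0) = a_1 = 2
y_2 = S_2(0) = a_2 = 1
y_3 = S_3(0) = a_3 = -2
y_4 = S_3(1) = 4
t_q=31/4 is in segment 3 (τ=3/4); S_3(τ)=2425/1072

y_0=3 y_1=2 y_2=1 y_3=-2 y_4=4
S(31/4) = 2425/1072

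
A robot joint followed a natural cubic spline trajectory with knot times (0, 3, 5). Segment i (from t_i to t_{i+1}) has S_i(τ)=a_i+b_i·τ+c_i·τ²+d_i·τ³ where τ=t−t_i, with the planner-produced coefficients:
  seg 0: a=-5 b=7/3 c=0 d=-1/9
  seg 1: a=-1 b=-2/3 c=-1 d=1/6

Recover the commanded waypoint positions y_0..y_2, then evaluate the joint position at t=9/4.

y_0=-5 y_1=-1 y_2=-5
S(9/4) = -65/64

y_0 = S_0(0) = a_0 = -5
y_1 = S_1(0) = a_1 = -1
y_2 = S_1(2) = -5
t_q=9/4 is in segment 0 (τ=9/4); S_0(τ)=-65/64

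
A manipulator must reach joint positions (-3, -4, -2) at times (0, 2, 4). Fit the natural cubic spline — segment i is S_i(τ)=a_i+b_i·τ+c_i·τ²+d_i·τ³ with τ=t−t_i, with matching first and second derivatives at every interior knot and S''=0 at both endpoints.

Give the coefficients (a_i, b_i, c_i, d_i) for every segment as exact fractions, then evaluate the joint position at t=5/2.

  seg 0: a=-3 b=-7/8 c=0 d=3/32
  seg 1: a=-4 b=1/4 c=9/16 d=-3/32
S(5/2) = -959/256

Δ: Δ0=-1/2, Δ1=1
row 1: diag=8, rhs=9; c'=1/4, d'=9/8
back: M1=9/8
M: M0=0, M1=9/8, M2=0
seg 0: a=-3, c=M0/2=0, d=(M1−M0)/(6·2)=3/32, b=Δ0−h0·(2M0+M1)/6=-7/8
seg 1: a=-4, c=M1/2=9/16, d=(M2−M1)/(6·2)=-3/32, b=Δ1−h1·(2M1+M2)/6=1/4
t_q=5/2 → seg 1, τ=1/2; S=-4+1/4·τ+9/16·τ²+-3/32·τ³=-959/256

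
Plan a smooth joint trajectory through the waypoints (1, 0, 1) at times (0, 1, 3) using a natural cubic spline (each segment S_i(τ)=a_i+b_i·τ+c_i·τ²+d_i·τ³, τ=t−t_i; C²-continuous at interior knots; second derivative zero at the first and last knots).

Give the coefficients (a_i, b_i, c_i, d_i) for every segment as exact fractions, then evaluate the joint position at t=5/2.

Δ: Δ0=-1, Δ1=1/2
row 1: diag=6, rhs=9; c'=1/3, d'=3/2
back: M1=3/2
M: M0=0, M1=3/2, M2=0
seg 0: a=1, c=M0/2=0, d=(M1−M0)/(6·1)=1/4, b=Δ0−h0·(2M0+M1)/6=-5/4
seg 1: a=0, c=M1/2=3/4, d=(M2−M1)/(6·2)=-1/8, b=Δ1−h1·(2M1+M2)/6=-1/2
t_q=5/2 → seg 1, τ=3/2; S=0+-1/2·τ+3/4·τ²+-1/8·τ³=33/64

  seg 0: a=1 b=-5/4 c=0 d=1/4
  seg 1: a=0 b=-1/2 c=3/4 d=-1/8
S(5/2) = 33/64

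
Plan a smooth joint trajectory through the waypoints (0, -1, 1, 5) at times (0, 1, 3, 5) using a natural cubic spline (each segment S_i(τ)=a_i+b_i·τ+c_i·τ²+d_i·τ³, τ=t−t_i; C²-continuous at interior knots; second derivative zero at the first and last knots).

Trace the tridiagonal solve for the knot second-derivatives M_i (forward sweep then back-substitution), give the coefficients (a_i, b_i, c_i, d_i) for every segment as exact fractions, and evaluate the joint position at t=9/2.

  seg 0: a=0 b=-29/22 c=0 d=7/22
  seg 1: a=-1 b=-4/11 c=21/22 d=-3/22
  seg 2: a=1 b=20/11 c=3/22 d=-1/44
S(9/2) = 1393/352

Δ: Δ0=-1, Δ1=1, Δ2=2
row 1: diag=6, rhs=12; c'=1/3, d'=2
row 2: denom=8−2·1/3=22/3; d'=(6−2·2)/(22/3)=3/11
back: M2=3/11
back: M1=2−1/3·3/11=21/11
M: M0=0, M1=21/11, M2=3/11, M3=0
seg 0: a=0, c=M0/2=0, d=(M1−M0)/(6·1)=7/22, b=Δ0−h0·(2M0+M1)/6=-29/22
seg 1: a=-1, c=M1/2=21/22, d=(M2−M1)/(6·2)=-3/22, b=Δ1−h1·(2M1+M2)/6=-4/11
seg 2: a=1, c=M2/2=3/22, d=(M3−M2)/(6·2)=-1/44, b=Δ2−h2·(2M2+M3)/6=20/11
t_q=9/2 → seg 2, τ=3/2; S=1+20/11·τ+3/22·τ²+-1/44·τ³=1393/352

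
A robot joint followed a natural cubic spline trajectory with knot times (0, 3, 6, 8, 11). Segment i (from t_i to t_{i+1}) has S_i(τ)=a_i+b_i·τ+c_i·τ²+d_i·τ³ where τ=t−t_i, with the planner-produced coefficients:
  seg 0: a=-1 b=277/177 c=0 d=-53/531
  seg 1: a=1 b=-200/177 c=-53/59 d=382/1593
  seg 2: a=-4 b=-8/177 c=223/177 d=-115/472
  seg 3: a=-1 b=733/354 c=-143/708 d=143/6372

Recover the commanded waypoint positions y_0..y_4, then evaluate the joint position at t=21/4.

y_0 = S_0(0) = a_0 = -1
y_1 = S_1(0) = a_1 = 1
y_2 = S_2(0) = a_2 = -4
y_3 = S_3(0) = a_3 = -1
y_4 = S_3(3) = 4
t_q=21/4 is in segment 1 (τ=9/4); S_1(τ)=-6341/1888

y_0=-1 y_1=1 y_2=-4 y_3=-1 y_4=4
S(21/4) = -6341/1888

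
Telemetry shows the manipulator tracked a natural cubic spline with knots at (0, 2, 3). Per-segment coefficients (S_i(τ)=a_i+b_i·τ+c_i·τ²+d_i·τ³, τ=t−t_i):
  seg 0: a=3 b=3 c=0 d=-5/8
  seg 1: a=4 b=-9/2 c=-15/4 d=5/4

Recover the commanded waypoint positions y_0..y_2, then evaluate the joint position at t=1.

y_0 = S_0(0) = a_0 = 3
y_1 = S_1(0) = a_1 = 4
y_2 = S_1(1) = -3
t_q=1 is in segment 0 (τ=1); S_0(τ)=43/8

y_0=3 y_1=4 y_2=-3
S(1) = 43/8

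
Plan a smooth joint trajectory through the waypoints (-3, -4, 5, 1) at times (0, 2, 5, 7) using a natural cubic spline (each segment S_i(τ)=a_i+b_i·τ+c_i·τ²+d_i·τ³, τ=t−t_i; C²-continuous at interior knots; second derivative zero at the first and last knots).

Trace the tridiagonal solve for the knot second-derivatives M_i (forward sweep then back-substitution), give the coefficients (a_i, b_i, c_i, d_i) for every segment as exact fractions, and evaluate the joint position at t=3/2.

  seg 0: a=-3 b=-291/182 c=0 d=25/91
  seg 1: a=-4 b=309/182 c=150/91 d=-17/42
  seg 2: a=5 b=60/91 c=-363/182 d=121/364
S(3/2) = -465/104

Δ: Δ0=-1/2, Δ1=3, Δ2=-2
row 1: diag=10, rhs=21; c'=3/10, d'=21/10
row 2: denom=10−3·3/10=91/10; d'=(-30−3·21/10)/(91/10)=-363/91
back: M2=-363/91
back: M1=21/10−3/10·-363/91=300/91
M: M0=0, M1=300/91, M2=-363/91, M3=0
seg 0: a=-3, c=M0/2=0, d=(M1−M0)/(6·2)=25/91, b=Δ0−h0·(2M0+M1)/6=-291/182
seg 1: a=-4, c=M1/2=150/91, d=(M2−M1)/(6·3)=-17/42, b=Δ1−h1·(2M1+M2)/6=309/182
seg 2: a=5, c=M2/2=-363/182, d=(M3−M2)/(6·2)=121/364, b=Δ2−h2·(2M2+M3)/6=60/91
t_q=3/2 → seg 0, τ=3/2; S=-3+-291/182·τ+0·τ²+25/91·τ³=-465/104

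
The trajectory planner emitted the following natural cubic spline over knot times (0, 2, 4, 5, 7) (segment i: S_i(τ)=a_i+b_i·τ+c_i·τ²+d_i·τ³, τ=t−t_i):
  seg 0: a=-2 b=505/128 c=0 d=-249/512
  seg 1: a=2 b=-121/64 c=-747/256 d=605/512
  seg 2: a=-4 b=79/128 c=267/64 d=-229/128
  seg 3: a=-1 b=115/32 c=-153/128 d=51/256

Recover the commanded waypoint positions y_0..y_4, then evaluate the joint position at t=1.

y_0 = S_0(0) = a_0 = -2
y_1 = S_1(0) = a_1 = 2
y_2 = S_2(0) = a_2 = -4
y_3 = S_3(0) = a_3 = -1
y_4 = S_3(2) = 3
t_q=1 is in segment 0 (τ=1); S_0(τ)=747/512

y_0=-2 y_1=2 y_2=-4 y_3=-1 y_4=3
S(1) = 747/512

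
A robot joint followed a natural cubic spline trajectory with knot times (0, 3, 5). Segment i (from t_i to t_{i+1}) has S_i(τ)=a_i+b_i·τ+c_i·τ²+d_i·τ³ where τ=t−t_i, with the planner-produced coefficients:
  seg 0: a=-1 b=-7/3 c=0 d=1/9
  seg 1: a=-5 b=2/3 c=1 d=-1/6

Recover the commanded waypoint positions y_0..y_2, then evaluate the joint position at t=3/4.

y_0 = S_0(0) = a_0 = -1
y_1 = S_1(0) = a_1 = -5
y_2 = S_1(2) = -1
t_q=3/4 is in segment 0 (τ=3/4); S_0(τ)=-173/64

y_0=-1 y_1=-5 y_2=-1
S(3/4) = -173/64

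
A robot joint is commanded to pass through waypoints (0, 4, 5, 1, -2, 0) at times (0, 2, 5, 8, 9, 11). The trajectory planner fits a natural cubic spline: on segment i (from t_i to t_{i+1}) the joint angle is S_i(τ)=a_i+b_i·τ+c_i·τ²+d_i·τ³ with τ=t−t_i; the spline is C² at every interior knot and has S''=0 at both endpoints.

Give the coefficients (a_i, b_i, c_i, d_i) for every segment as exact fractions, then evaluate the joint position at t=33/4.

  seg 0: a=0 b=3612/1559 c=0 d=-247/3118
  seg 1: a=4 b=2130/1559 c=-741/1559 d=1838/42093
  seg 2: a=5 b=-478/1559 c=-385/4677 d=-3647/42093
  seg 3: a=1 b=-4895/1559 c=-1344/1559 d=1562/1559
  seg 4: a=-2 b=-2897/1559 c=3342/1559 d=-557/1559
S(33/4) = 8821/49888

Δ: Δ0=2, Δ1=1/3, Δ2=-4/3, Δ3=-3, Δ4=1
row 1: diag=10, rhs=-10; c'=3/10, d'=-1
row 2: denom=12−3·3/10=111/10; d'=(-10−3·-1)/(111/10)=-70/111
row 3: denom=8−3·10/37=266/37; d'=(-10−3·-70/111)/(266/37)=-150/133
row 4: denom=6−1·37/266=1559/266; d'=(24−1·-150/133)/(1559/266)=6684/1559
back: M4=6684/1559
back: M3=-150/133−37/266·6684/1559=-2688/1559
back: M2=-70/111−10/37·-2688/1559=-770/4677
back: M1=-1−3/10·-770/4677=-1482/1559
M: M0=0, M1=-1482/1559, M2=-770/4677, M3=-2688/1559, M4=6684/1559, M5=0
seg 0: a=0, c=M0/2=0, d=(M1−M0)/(6·2)=-247/3118, b=Δ0−h0·(2M0+M1)/6=3612/1559
seg 1: a=4, c=M1/2=-741/1559, d=(M2−M1)/(6·3)=1838/42093, b=Δ1−h1·(2M1+M2)/6=2130/1559
seg 2: a=5, c=M2/2=-385/4677, d=(M3−M2)/(6·3)=-3647/42093, b=Δ2−h2·(2M2+M3)/6=-478/1559
seg 3: a=1, c=M3/2=-1344/1559, d=(M4−M3)/(6·1)=1562/1559, b=Δ3−h3·(2M3+M4)/6=-4895/1559
seg 4: a=-2, c=M4/2=3342/1559, d=(M5−M4)/(6·2)=-557/1559, b=Δ4−h4·(2M4+M5)/6=-2897/1559
t_q=33/4 → seg 3, τ=1/4; S=1+-4895/1559·τ+-1344/1559·τ²+1562/1559·τ³=8821/49888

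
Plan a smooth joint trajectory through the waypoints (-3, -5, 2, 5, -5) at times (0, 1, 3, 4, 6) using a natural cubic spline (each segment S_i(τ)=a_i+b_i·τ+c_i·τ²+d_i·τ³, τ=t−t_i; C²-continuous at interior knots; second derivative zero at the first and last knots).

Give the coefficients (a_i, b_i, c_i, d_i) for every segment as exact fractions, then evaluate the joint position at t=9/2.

Δ: Δ0=-2, Δ1=7/2, Δ2=3, Δ3=-5
row 1: diag=6, rhs=33; c'=1/3, d'=11/2
row 2: denom=6−2·1/3=16/3; d'=(-3−2·11/2)/(16/3)=-21/8
row 3: denom=6−1·3/16=93/16; d'=(-48−1·-21/8)/(93/16)=-242/31
back: M3=-242/31
back: M2=-21/8−3/16·-242/31=-36/31
back: M1=11/2−1/3·-36/31=365/62
M: M0=0, M1=365/62, M2=-36/31, M3=-242/31, M4=0
seg 0: a=-3, c=M0/2=0, d=(M1−M0)/(6·1)=365/372, b=Δ0−h0·(2M0+M1)/6=-1109/372
seg 1: a=-5, c=M1/2=365/124, d=(M2−M1)/(6·2)=-437/744, b=Δ1−h1·(2M1+M2)/6=-7/186
seg 2: a=2, c=M2/2=-18/31, d=(M3−M2)/(6·1)=-103/93, b=Δ2−h2·(2M2+M3)/6=436/93
seg 3: a=5, c=M3/2=-121/31, d=(M4−M3)/(6·2)=121/186, b=Δ3−h3·(2M3+M4)/6=19/93
t_q=9/2 → seg 3, τ=1/2; S=5+19/93·τ+-121/31·τ²+121/186·τ³=2087/496

  seg 0: a=-3 b=-1109/372 c=0 d=365/372
  seg 1: a=-5 b=-7/186 c=365/124 d=-437/744
  seg 2: a=2 b=436/93 c=-18/31 d=-103/93
  seg 3: a=5 b=19/93 c=-121/31 d=121/186
S(9/2) = 2087/496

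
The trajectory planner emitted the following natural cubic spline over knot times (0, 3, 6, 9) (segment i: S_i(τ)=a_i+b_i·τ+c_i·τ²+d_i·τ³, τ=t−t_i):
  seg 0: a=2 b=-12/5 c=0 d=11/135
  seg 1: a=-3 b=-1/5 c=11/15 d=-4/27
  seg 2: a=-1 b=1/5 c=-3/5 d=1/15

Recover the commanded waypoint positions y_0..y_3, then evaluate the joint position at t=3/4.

y_0 = S_0(0) = a_0 = 2
y_1 = S_1(0) = a_1 = -3
y_2 = S_2(0) = a_2 = -1
y_3 = S_2(3) = -4
t_q=3/4 is in segment 0 (τ=3/4); S_0(τ)=15/64

y_0=2 y_1=-3 y_2=-1 y_3=-4
S(3/4) = 15/64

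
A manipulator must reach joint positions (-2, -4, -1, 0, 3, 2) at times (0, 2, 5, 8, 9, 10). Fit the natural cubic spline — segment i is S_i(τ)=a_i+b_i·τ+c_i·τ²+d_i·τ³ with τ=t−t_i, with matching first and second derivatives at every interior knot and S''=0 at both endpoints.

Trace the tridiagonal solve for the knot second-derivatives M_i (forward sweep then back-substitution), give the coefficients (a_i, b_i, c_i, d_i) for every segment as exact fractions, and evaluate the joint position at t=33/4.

  seg 0: a=-2 b=-4813/3081 c=0 d=433/3081
  seg 1: a=-4 b=383/3081 c=866/1027 d=-392/2133
  seg 2: a=-1 b=683/3081 c=-2498/3081 d=7838/27729
  seg 3: a=0 b=9209/3081 c=1780/1027 d=-5306/3081
  seg 4: a=3 b=3971/3081 c=-3526/1027 d=3526/3081
S(33/4) = 27233/32864

Δ: Δ0=-1, Δ1=1, Δ2=1/3, Δ3=3, Δ4=-1
row 1: diag=10, rhs=12; c'=3/10, d'=6/5
row 2: denom=12−3·3/10=111/10; d'=(-4−3·6/5)/(111/10)=-76/111
row 3: denom=8−3·10/37=266/37; d'=(16−3·-76/111)/(266/37)=334/133
row 4: denom=4−1·37/266=1027/266; d'=(-24−1·334/133)/(1027/266)=-7052/1027
back: M4=-7052/1027
back: M3=334/133−37/266·-7052/1027=3560/1027
back: M2=-76/111−10/37·3560/1027=-4996/3081
back: M1=6/5−3/10·-4996/3081=1732/1027
M: M0=0, M1=1732/1027, M2=-4996/3081, M3=3560/1027, M4=-7052/1027, M5=0
seg 0: a=-2, c=M0/2=0, d=(M1−M0)/(6·2)=433/3081, b=Δ0−h0·(2M0+M1)/6=-4813/3081
seg 1: a=-4, c=M1/2=866/1027, d=(M2−M1)/(6·3)=-392/2133, b=Δ1−h1·(2M1+M2)/6=383/3081
seg 2: a=-1, c=M2/2=-2498/3081, d=(M3−M2)/(6·3)=7838/27729, b=Δ2−h2·(2M2+M3)/6=683/3081
seg 3: a=0, c=M3/2=1780/1027, d=(M4−M3)/(6·1)=-5306/3081, b=Δ3−h3·(2M3+M4)/6=9209/3081
seg 4: a=3, c=M4/2=-3526/1027, d=(M5−M4)/(6·1)=3526/3081, b=Δ4−h4·(2M4+M5)/6=3971/3081
t_q=33/4 → seg 3, τ=1/4; S=0+9209/3081·τ+1780/1027·τ²+-5306/3081·τ³=27233/32864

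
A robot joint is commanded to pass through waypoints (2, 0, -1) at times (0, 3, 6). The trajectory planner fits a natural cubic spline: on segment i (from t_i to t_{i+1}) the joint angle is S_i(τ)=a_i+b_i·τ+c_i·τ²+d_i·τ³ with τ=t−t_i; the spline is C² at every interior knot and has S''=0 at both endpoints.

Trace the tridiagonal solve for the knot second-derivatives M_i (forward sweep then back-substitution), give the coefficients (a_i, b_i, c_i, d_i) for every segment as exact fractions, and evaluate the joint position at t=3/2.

Δ: Δ0=-2/3, Δ1=-1/3
row 1: diag=12, rhs=2; c'=1/4, d'=1/6
back: M1=1/6
M: M0=0, M1=1/6, M2=0
seg 0: a=2, c=M0/2=0, d=(M1−M0)/(6·3)=1/108, b=Δ0−h0·(2M0+M1)/6=-3/4
seg 1: a=0, c=M1/2=1/12, d=(M2−M1)/(6·3)=-1/108, b=Δ1−h1·(2M1+M2)/6=-1/2
t_q=3/2 → seg 0, τ=3/2; S=2+-3/4·τ+0·τ²+1/108·τ³=29/32

  seg 0: a=2 b=-3/4 c=0 d=1/108
  seg 1: a=0 b=-1/2 c=1/12 d=-1/108
S(3/2) = 29/32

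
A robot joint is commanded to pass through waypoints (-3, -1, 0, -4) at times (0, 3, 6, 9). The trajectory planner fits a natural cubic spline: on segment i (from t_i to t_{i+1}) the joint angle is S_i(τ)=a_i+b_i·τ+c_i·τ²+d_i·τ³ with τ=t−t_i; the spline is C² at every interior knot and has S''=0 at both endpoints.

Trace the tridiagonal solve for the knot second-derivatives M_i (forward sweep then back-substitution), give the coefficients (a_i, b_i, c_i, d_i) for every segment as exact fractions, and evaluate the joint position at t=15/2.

Δ: Δ0=2/3, Δ1=1/3, Δ2=-4/3
row 1: diag=12, rhs=-2; c'=1/4, d'=-1/6
row 2: denom=12−3·1/4=45/4; d'=(-10−3·-1/6)/(45/4)=-38/45
back: M2=-38/45
back: M1=-1/6−1/4·-38/45=2/45
M: M0=0, M1=2/45, M2=-38/45, M3=0
seg 0: a=-3, c=M0/2=0, d=(M1−M0)/(6·3)=1/405, b=Δ0−h0·(2M0+M1)/6=29/45
seg 1: a=-1, c=M1/2=1/45, d=(M2−M1)/(6·3)=-4/81, b=Δ1−h1·(2M1+M2)/6=32/45
seg 2: a=0, c=M2/2=-19/45, d=(M3−M2)/(6·3)=19/405, b=Δ2−h2·(2M2+M3)/6=-22/45
t_q=15/2 → seg 2, τ=3/2; S=0+-22/45·τ+-19/45·τ²+19/405·τ³=-61/40

  seg 0: a=-3 b=29/45 c=0 d=1/405
  seg 1: a=-1 b=32/45 c=1/45 d=-4/81
  seg 2: a=0 b=-22/45 c=-19/45 d=19/405
S(15/2) = -61/40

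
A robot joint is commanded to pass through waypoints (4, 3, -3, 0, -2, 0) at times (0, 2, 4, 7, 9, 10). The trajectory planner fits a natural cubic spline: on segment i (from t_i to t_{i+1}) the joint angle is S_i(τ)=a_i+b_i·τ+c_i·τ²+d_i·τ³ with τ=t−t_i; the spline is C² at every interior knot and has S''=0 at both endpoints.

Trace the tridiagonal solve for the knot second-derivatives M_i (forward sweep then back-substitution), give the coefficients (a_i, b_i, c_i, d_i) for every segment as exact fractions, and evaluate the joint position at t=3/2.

  seg 0: a=4 b=865/1912 c=0 d=-1821/7648
  seg 1: a=3 b=-2299/956 c=-5463/3824 d=4325/7648
  seg 2: a=-3 b=-2549/1912 c=939/478 d=-2269/5736
  seg 3: a=0 b=-217/956 c=-3051/1912 d=289/478
  seg 4: a=-2 b=617/956 c=3885/1912 d=-1295/1912
S(3/2) = 237089/61184

Δ: Δ0=-1/2, Δ1=-3, Δ2=1, Δ3=-1, Δ4=2
row 1: diag=8, rhs=-15; c'=1/4, d'=-15/8
row 2: denom=10−2·1/4=19/2; d'=(24−2·-15/8)/(19/2)=111/38
row 3: denom=10−3·6/19=172/19; d'=(-12−3·111/38)/(172/19)=-789/344
row 4: denom=6−2·19/86=239/43; d'=(18−2·-789/344)/(239/43)=3885/956
back: M4=3885/956
back: M3=-789/344−19/86·3885/956=-3051/956
back: M2=111/38−6/19·-3051/956=939/239
back: M1=-15/8−1/4·939/239=-5463/1912
M: M0=0, M1=-5463/1912, M2=939/239, M3=-3051/956, M4=3885/956, M5=0
seg 0: a=4, c=M0/2=0, d=(M1−M0)/(6·2)=-1821/7648, b=Δ0−h0·(2M0+M1)/6=865/1912
seg 1: a=3, c=M1/2=-5463/3824, d=(M2−M1)/(6·2)=4325/7648, b=Δ1−h1·(2M1+M2)/6=-2299/956
seg 2: a=-3, c=M2/2=939/478, d=(M3−M2)/(6·3)=-2269/5736, b=Δ2−h2·(2M2+M3)/6=-2549/1912
seg 3: a=0, c=M3/2=-3051/1912, d=(M4−M3)/(6·2)=289/478, b=Δ3−h3·(2M3+M4)/6=-217/956
seg 4: a=-2, c=M4/2=3885/1912, d=(M5−M4)/(6·1)=-1295/1912, b=Δ4−h4·(2M4+M5)/6=617/956
t_q=3/2 → seg 0, τ=3/2; S=4+865/1912·τ+0·τ²+-1821/7648·τ³=237089/61184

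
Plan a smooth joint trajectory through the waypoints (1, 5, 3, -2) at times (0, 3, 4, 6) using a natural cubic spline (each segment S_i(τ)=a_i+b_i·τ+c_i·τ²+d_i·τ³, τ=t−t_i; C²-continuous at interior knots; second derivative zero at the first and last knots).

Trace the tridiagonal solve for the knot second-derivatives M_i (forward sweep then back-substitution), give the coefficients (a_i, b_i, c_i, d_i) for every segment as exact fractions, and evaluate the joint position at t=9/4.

  seg 0: a=1 b=727/282 c=0 d=-13/94
  seg 1: a=5 b=-163/141 c=-117/94 d=113/282
  seg 2: a=3 b=-689/282 c=-2/47 d=1/141
S(9/4) = 31435/6016

Δ: Δ0=4/3, Δ1=-2, Δ2=-5/2
row 1: diag=8, rhs=-20; c'=1/8, d'=-5/2
row 2: denom=6−1·1/8=47/8; d'=(-3−1·-5/2)/(47/8)=-4/47
back: M2=-4/47
back: M1=-5/2−1/8·-4/47=-117/47
M: M0=0, M1=-117/47, M2=-4/47, M3=0
seg 0: a=1, c=M0/2=0, d=(M1−M0)/(6·3)=-13/94, b=Δ0−h0·(2M0+M1)/6=727/282
seg 1: a=5, c=M1/2=-117/94, d=(M2−M1)/(6·1)=113/282, b=Δ1−h1·(2M1+M2)/6=-163/141
seg 2: a=3, c=M2/2=-2/47, d=(M3−M2)/(6·2)=1/141, b=Δ2−h2·(2M2+M3)/6=-689/282
t_q=9/4 → seg 0, τ=9/4; S=1+727/282·τ+0·τ²+-13/94·τ³=31435/6016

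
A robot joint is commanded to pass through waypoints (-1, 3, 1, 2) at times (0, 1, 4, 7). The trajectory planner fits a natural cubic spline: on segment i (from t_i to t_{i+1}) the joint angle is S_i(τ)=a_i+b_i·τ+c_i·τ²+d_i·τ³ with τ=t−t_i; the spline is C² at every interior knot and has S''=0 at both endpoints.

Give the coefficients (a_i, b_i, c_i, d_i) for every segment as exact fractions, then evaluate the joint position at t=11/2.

Δ: Δ0=4, Δ1=-2/3, Δ2=1/3
row 1: diag=8, rhs=-28; c'=3/8, d'=-7/2
row 2: denom=12−3·3/8=87/8; d'=(6−3·-7/2)/(87/8)=44/29
back: M2=44/29
back: M1=-7/2−3/8·44/29=-118/29
M: M0=0, M1=-118/29, M2=44/29, M3=0
seg 0: a=-1, c=M0/2=0, d=(M1−M0)/(6·1)=-59/87, b=Δ0−h0·(2M0+M1)/6=407/87
seg 1: a=3, c=M1/2=-59/29, d=(M2−M1)/(6·3)=9/29, b=Δ1−h1·(2M1+M2)/6=230/87
seg 2: a=1, c=M2/2=22/29, d=(M3−M2)/(6·3)=-22/261, b=Δ2−h2·(2M2+M3)/6=-103/87
t_q=11/2 → seg 2, τ=3/2; S=1+-103/87·τ+22/29·τ²+-22/261·τ³=75/116

  seg 0: a=-1 b=407/87 c=0 d=-59/87
  seg 1: a=3 b=230/87 c=-59/29 d=9/29
  seg 2: a=1 b=-103/87 c=22/29 d=-22/261
S(11/2) = 75/116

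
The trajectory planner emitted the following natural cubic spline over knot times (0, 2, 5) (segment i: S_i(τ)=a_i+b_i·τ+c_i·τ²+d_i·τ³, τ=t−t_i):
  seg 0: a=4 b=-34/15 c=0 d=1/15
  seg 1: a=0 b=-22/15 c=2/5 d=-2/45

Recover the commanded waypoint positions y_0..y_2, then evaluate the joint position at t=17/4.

y_0=4 y_1=0 y_2=-2
S(17/4) = -57/32

y_0 = S_0(0) = a_0 = 4
y_1 = S_1(0) = a_1 = 0
y_2 = S_1(3) = -2
t_q=17/4 is in segment 1 (τ=9/4); S_1(τ)=-57/32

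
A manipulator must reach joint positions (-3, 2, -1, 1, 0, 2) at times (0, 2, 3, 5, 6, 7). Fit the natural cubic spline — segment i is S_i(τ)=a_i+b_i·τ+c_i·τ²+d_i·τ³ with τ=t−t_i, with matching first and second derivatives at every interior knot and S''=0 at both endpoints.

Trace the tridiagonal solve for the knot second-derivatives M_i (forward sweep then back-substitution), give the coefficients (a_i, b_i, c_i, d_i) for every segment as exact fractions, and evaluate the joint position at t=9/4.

  seg 0: a=-3 b=6685/1418 c=0 d=-785/1418
  seg 1: a=2 b=-2735/1418 c=-2355/709 d=3191/1418
  seg 2: a=-1 b=-1291/709 c=4863/1418 d=-2863/2836
  seg 3: a=1 b=-154/709 c=-1863/709 d=1308/709
  seg 4: a=0 b=44/709 c=2061/709 d=-687/709
S(9/4) = 122095/90752

Δ: Δ0=5/2, Δ1=-3, Δ2=1, Δ3=-1, Δ4=2
row 1: diag=6, rhs=-33; c'=1/6, d'=-11/2
row 2: denom=6−1·1/6=35/6; d'=(24−1·-11/2)/(35/6)=177/35
row 3: denom=6−2·12/35=186/35; d'=(-12−2·177/35)/(186/35)=-129/31
row 4: denom=4−1·35/186=709/186; d'=(18−1·-129/31)/(709/186)=4122/709
back: M4=4122/709
back: M3=-129/31−35/186·4122/709=-3726/709
back: M2=177/35−12/35·-3726/709=4863/709
back: M1=-11/2−1/6·4863/709=-4710/709
M: M0=0, M1=-4710/709, M2=4863/709, M3=-3726/709, M4=4122/709, M5=0
seg 0: a=-3, c=M0/2=0, d=(M1−M0)/(6·2)=-785/1418, b=Δ0−h0·(2M0+M1)/6=6685/1418
seg 1: a=2, c=M1/2=-2355/709, d=(M2−M1)/(6·1)=3191/1418, b=Δ1−h1·(2M1+M2)/6=-2735/1418
seg 2: a=-1, c=M2/2=4863/1418, d=(M3−M2)/(6·2)=-2863/2836, b=Δ2−h2·(2M2+M3)/6=-1291/709
seg 3: a=1, c=M3/2=-1863/709, d=(M4−M3)/(6·1)=1308/709, b=Δ3−h3·(2M3+M4)/6=-154/709
seg 4: a=0, c=M4/2=2061/709, d=(M5−M4)/(6·1)=-687/709, b=Δ4−h4·(2M4+M5)/6=44/709
t_q=9/4 → seg 1, τ=1/4; S=2+-2735/1418·τ+-2355/709·τ²+3191/1418·τ³=122095/90752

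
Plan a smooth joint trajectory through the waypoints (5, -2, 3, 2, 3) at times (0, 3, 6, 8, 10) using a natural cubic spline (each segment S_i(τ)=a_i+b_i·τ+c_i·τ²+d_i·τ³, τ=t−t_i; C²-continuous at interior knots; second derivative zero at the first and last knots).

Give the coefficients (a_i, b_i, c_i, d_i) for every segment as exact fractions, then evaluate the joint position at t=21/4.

  seg 0: a=5 b=-1523/420 c=0 d=181/1260
  seg 1: a=-2 b=53/210 c=181/140 d=-23/84
  seg 2: a=3 b=37/60 c=-41/35 d=103/336
  seg 3: a=2 b=-41/105 c=187/280 d=-187/1680
S(21/4) = 17867/8960

Δ: Δ0=-7/3, Δ1=5/3, Δ2=-1/2, Δ3=1/2
row 1: diag=12, rhs=24; c'=1/4, d'=2
row 2: denom=10−3·1/4=37/4; d'=(-13−3·2)/(37/4)=-76/37
row 3: denom=8−2·8/37=280/37; d'=(6−2·-76/37)/(280/37)=187/140
back: M3=187/140
back: M2=-76/37−8/37·187/140=-82/35
back: M1=2−1/4·-82/35=181/70
M: M0=0, M1=181/70, M2=-82/35, M3=187/140, M4=0
seg 0: a=5, c=M0/2=0, d=(M1−M0)/(6·3)=181/1260, b=Δ0−h0·(2M0+M1)/6=-1523/420
seg 1: a=-2, c=M1/2=181/140, d=(M2−M1)/(6·3)=-23/84, b=Δ1−h1·(2M1+M2)/6=53/210
seg 2: a=3, c=M2/2=-41/35, d=(M3−M2)/(6·2)=103/336, b=Δ2−h2·(2M2+M3)/6=37/60
seg 3: a=2, c=M3/2=187/280, d=(M4−M3)/(6·2)=-187/1680, b=Δ3−h3·(2M3+M4)/6=-41/105
t_q=21/4 → seg 1, τ=9/4; S=-2+53/210·τ+181/140·τ²+-23/84·τ³=17867/8960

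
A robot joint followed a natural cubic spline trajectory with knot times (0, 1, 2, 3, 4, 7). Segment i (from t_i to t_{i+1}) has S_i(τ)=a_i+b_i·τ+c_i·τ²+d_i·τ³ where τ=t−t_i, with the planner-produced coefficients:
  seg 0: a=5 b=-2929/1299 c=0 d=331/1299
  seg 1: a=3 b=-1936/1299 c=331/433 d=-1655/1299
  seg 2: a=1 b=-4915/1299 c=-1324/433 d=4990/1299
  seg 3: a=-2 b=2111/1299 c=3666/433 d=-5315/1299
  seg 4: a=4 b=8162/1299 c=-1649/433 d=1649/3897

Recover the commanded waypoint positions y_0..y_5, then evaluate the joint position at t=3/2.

y_0=5 y_1=3 y_2=1 y_3=-2 y_4=4 y_5=0
S(3/2) = 7921/3464

y_0 = S_0(0) = a_0 = 5
y_1 = S_1(0) = a_1 = 3
y_2 = S_2(0) = a_2 = 1
y_3 = S_3(0) = a_3 = -2
y_4 = S_4(0) = a_4 = 4
y_5 = S_4(3) = 0
t_q=3/2 is in segment 1 (τ=1/2); S_1(τ)=7921/3464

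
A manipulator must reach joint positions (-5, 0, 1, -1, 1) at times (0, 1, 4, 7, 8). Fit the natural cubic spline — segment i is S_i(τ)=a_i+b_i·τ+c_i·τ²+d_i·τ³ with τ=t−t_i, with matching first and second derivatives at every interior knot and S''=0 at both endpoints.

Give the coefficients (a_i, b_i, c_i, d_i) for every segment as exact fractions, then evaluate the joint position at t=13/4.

  seg 0: a=-5 b=1739/312 c=0 d=-179/312
  seg 1: a=0 b=601/156 c=-179/104 d=19/104
  seg 2: a=1 b=-37/24 c=-1/13 d=115/936
  seg 3: a=-1 b=205/156 c=107/104 d=-107/312
S(13/4) = 13551/6656

Δ: Δ0=5, Δ1=1/3, Δ2=-2/3, Δ3=2
row 1: diag=8, rhs=-28; c'=3/8, d'=-7/2
row 2: denom=12−3·3/8=87/8; d'=(-6−3·-7/2)/(87/8)=12/29
row 3: denom=8−3·8/29=208/29; d'=(16−3·12/29)/(208/29)=107/52
back: M3=107/52
back: M2=12/29−8/29·107/52=-2/13
back: M1=-7/2−3/8·-2/13=-179/52
M: M0=0, M1=-179/52, M2=-2/13, M3=107/52, M4=0
seg 0: a=-5, c=M0/2=0, d=(M1−M0)/(6·1)=-179/312, b=Δ0−h0·(2M0+M1)/6=1739/312
seg 1: a=0, c=M1/2=-179/104, d=(M2−M1)/(6·3)=19/104, b=Δ1−h1·(2M1+M2)/6=601/156
seg 2: a=1, c=M2/2=-1/13, d=(M3−M2)/(6·3)=115/936, b=Δ2−h2·(2M2+M3)/6=-37/24
seg 3: a=-1, c=M3/2=107/104, d=(M4−M3)/(6·1)=-107/312, b=Δ3−h3·(2M3+M4)/6=205/156
t_q=13/4 → seg 1, τ=9/4; S=0+601/156·τ+-179/104·τ²+19/104·τ³=13551/6656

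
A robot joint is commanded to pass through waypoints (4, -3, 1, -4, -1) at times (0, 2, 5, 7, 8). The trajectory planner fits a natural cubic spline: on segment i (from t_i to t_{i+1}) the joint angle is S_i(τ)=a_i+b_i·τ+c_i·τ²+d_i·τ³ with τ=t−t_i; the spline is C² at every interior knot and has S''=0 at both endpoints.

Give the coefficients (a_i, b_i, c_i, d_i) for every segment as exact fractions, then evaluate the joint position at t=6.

  seg 0: a=4 b=-7549/1518 c=0 d=559/1518
  seg 1: a=-3 b=-841/1518 c=559/253 d=-2399/4554
  seg 2: a=1 b=-1154/759 c=-1281/506 d=6199/6072
  seg 3: a=-4 b=917/1518 c=3637/1012 d=-3637/3036
S(6) = -4111/2024

Δ: Δ0=-7/2, Δ1=4/3, Δ2=-5/2, Δ3=3
row 1: diag=10, rhs=29; c'=3/10, d'=29/10
row 2: denom=10−3·3/10=91/10; d'=(-23−3·29/10)/(91/10)=-317/91
row 3: denom=6−2·20/91=506/91; d'=(33−2·-317/91)/(506/91)=3637/506
back: M3=3637/506
back: M2=-317/91−20/91·3637/506=-1281/253
back: M1=29/10−3/10·-1281/253=1118/253
M: M0=0, M1=1118/253, M2=-1281/253, M3=3637/506, M4=0
seg 0: a=4, c=M0/2=0, d=(M1−M0)/(6·2)=559/1518, b=Δ0−h0·(2M0+M1)/6=-7549/1518
seg 1: a=-3, c=M1/2=559/253, d=(M2−M1)/(6·3)=-2399/4554, b=Δ1−h1·(2M1+M2)/6=-841/1518
seg 2: a=1, c=M2/2=-1281/506, d=(M3−M2)/(6·2)=6199/6072, b=Δ2−h2·(2M2+M3)/6=-1154/759
seg 3: a=-4, c=M3/2=3637/1012, d=(M4−M3)/(6·1)=-3637/3036, b=Δ3−h3·(2M3+M4)/6=917/1518
t_q=6 → seg 2, τ=1; S=1+-1154/759·τ+-1281/506·τ²+6199/6072·τ³=-4111/2024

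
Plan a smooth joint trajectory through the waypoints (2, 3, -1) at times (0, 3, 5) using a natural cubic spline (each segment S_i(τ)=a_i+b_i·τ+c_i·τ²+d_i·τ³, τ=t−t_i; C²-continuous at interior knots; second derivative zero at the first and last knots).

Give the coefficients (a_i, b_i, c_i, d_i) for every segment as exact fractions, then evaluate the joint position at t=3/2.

Δ: Δ0=1/3, Δ1=-2
row 1: diag=10, rhs=-14; c'=1/5, d'=-7/5
back: M1=-7/5
M: M0=0, M1=-7/5, M2=0
seg 0: a=2, c=M0/2=0, d=(M1−M0)/(6·3)=-7/90, b=Δ0−h0·(2M0+M1)/6=31/30
seg 1: a=3, c=M1/2=-7/10, d=(M2−M1)/(6·2)=7/60, b=Δ1−h1·(2M1+M2)/6=-16/15
t_q=3/2 → seg 0, τ=3/2; S=2+31/30·τ+0·τ²+-7/90·τ³=263/80

  seg 0: a=2 b=31/30 c=0 d=-7/90
  seg 1: a=3 b=-16/15 c=-7/10 d=7/60
S(3/2) = 263/80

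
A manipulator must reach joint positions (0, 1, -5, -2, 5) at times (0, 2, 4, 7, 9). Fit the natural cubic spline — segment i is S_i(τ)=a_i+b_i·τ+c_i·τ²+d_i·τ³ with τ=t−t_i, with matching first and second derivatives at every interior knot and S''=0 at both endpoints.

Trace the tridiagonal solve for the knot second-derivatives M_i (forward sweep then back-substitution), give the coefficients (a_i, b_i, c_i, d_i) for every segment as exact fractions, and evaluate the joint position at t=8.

Δ: Δ0=1/2, Δ1=-3, Δ2=1, Δ3=7/2
row 1: diag=8, rhs=-21; c'=1/4, d'=-21/8
row 2: denom=10−2·1/4=19/2; d'=(24−2·-21/8)/(19/2)=117/38
row 3: denom=10−3·6/19=172/19; d'=(15−3·117/38)/(172/19)=219/344
back: M3=219/344
back: M2=117/38−6/19·219/344=495/172
back: M1=-21/8−1/4·495/172=-2301/688
M: M0=0, M1=-2301/688, M2=495/172, M3=219/344, M4=0
seg 0: a=0, c=M0/2=0, d=(M1−M0)/(6·2)=-767/2752, b=Δ0−h0·(2M0+M1)/6=1111/688
seg 1: a=1, c=M1/2=-2301/1376, d=(M2−M1)/(6·2)=1427/2752, b=Δ1−h1·(2M1+M2)/6=-595/344
seg 2: a=-5, c=M2/2=495/344, d=(M3−M2)/(6·3)=-257/2064, b=Δ2−h2·(2M2+M3)/6=-1511/688
seg 3: a=-2, c=M3/2=219/688, d=(M4−M3)/(6·2)=-73/1376, b=Δ3−h3·(2M3+M4)/6=529/172
t_q=8 → seg 3, τ=1; S=-2+529/172·τ+219/688·τ²+-73/1376·τ³=1845/1376

  seg 0: a=0 b=1111/688 c=0 d=-767/2752
  seg 1: a=1 b=-595/344 c=-2301/1376 d=1427/2752
  seg 2: a=-5 b=-1511/688 c=495/344 d=-257/2064
  seg 3: a=-2 b=529/172 c=219/688 d=-73/1376
S(8) = 1845/1376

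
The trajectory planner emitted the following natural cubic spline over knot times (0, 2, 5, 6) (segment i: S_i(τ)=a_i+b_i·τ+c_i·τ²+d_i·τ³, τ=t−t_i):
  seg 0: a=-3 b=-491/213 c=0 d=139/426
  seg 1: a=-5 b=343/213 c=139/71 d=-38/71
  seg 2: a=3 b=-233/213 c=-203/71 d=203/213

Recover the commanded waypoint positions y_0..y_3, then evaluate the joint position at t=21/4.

y_0 = S_0(0) = a_0 = -3
y_1 = S_1(0) = a_1 = -5
y_2 = S_2(0) = a_2 = 3
y_3 = S_2(1) = 0
t_q=21/4 is in segment 2 (τ=1/4); S_2(τ)=11645/4544

y_0=-3 y_1=-5 y_2=3 y_3=0
S(21/4) = 11645/4544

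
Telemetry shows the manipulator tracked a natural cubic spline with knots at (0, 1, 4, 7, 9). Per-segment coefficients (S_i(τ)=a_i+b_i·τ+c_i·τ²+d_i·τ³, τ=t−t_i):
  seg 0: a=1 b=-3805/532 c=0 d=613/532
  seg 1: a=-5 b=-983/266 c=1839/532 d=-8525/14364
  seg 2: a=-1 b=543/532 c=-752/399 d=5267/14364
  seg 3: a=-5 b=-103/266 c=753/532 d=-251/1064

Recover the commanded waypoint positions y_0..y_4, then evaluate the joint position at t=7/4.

y_0 = S_0(0) = a_0 = 1
y_1 = S_1(0) = a_1 = -5
y_2 = S_2(0) = a_2 = -1
y_3 = S_3(0) = a_3 = -5
y_4 = S_3(2) = -2
t_q=7/4 is in segment 1 (τ=3/4); S_1(τ)=-10891/1792

y_0=1 y_1=-5 y_2=-1 y_3=-5 y_4=-2
S(7/4) = -10891/1792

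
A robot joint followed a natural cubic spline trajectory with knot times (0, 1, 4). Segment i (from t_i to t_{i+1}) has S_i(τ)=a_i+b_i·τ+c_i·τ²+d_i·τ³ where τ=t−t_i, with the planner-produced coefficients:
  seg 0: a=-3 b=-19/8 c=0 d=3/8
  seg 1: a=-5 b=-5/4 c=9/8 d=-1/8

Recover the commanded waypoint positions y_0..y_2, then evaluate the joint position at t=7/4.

y_0 = S_0(0) = a_0 = -3
y_1 = S_1(0) = a_1 = -5
y_2 = S_1(3) = -2
t_q=7/4 is in segment 1 (τ=3/4); S_1(τ)=-2743/512

y_0=-3 y_1=-5 y_2=-2
S(7/4) = -2743/512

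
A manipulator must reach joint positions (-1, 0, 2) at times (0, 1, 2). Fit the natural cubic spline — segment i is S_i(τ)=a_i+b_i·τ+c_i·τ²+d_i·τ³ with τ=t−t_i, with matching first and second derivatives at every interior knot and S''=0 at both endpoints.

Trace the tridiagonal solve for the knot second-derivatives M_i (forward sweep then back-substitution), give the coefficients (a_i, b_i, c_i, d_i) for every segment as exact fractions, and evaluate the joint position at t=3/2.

Δ: Δ0=1, Δ1=2
row 1: diag=4, rhs=6; c'=1/4, d'=3/2
back: M1=3/2
M: M0=0, M1=3/2, M2=0
seg 0: a=-1, c=M0/2=0, d=(M1−M0)/(6·1)=1/4, b=Δ0−h0·(2M0+M1)/6=3/4
seg 1: a=0, c=M1/2=3/4, d=(M2−M1)/(6·1)=-1/4, b=Δ1−h1·(2M1+M2)/6=3/2
t_q=3/2 → seg 1, τ=1/2; S=0+3/2·τ+3/4·τ²+-1/4·τ³=29/32

  seg 0: a=-1 b=3/4 c=0 d=1/4
  seg 1: a=0 b=3/2 c=3/4 d=-1/4
S(3/2) = 29/32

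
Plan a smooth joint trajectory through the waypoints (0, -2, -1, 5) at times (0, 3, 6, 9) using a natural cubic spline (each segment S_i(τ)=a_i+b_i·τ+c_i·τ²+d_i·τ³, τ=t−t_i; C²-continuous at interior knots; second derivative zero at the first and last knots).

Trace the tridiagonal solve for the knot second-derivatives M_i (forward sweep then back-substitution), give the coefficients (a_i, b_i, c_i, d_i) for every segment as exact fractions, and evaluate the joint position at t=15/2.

Δ: Δ0=-2/3, Δ1=1/3, Δ2=2
row 1: diag=12, rhs=6; c'=1/4, d'=1/2
row 2: denom=12−3·1/4=45/4; d'=(10−3·1/2)/(45/4)=34/45
back: M2=34/45
back: M1=1/2−1/4·34/45=14/45
M: M0=0, M1=14/45, M2=34/45, M3=0
seg 0: a=0, c=M0/2=0, d=(M1−M0)/(6·3)=7/405, b=Δ0−h0·(2M0+M1)/6=-37/45
seg 1: a=-2, c=M1/2=7/45, d=(M2−M1)/(6·3)=2/81, b=Δ1−h1·(2M1+M2)/6=-16/45
seg 2: a=-1, c=M2/2=17/45, d=(M3−M2)/(6·3)=-17/405, b=Δ2−h2·(2M2+M3)/6=56/45
t_q=15/2 → seg 2, τ=3/2; S=-1+56/45·τ+17/45·τ²+-17/405·τ³=63/40

  seg 0: a=0 b=-37/45 c=0 d=7/405
  seg 1: a=-2 b=-16/45 c=7/45 d=2/81
  seg 2: a=-1 b=56/45 c=17/45 d=-17/405
S(15/2) = 63/40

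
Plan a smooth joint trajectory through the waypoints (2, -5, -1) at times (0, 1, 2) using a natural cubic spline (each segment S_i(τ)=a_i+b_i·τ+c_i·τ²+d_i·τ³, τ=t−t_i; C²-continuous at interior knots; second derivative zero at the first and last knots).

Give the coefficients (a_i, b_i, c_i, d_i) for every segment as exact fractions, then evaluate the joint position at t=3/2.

Δ: Δ0=-7, Δ1=4
row 1: diag=4, rhs=66; c'=1/4, d'=33/2
back: M1=33/2
M: M0=0, M1=33/2, M2=0
seg 0: a=2, c=M0/2=0, d=(M1−M0)/(6·1)=11/4, b=Δ0−h0·(2M0+M1)/6=-39/4
seg 1: a=-5, c=M1/2=33/4, d=(M2−M1)/(6·1)=-11/4, b=Δ1−h1·(2M1+M2)/6=-3/2
t_q=3/2 → seg 1, τ=1/2; S=-5+-3/2·τ+33/4·τ²+-11/4·τ³=-129/32

  seg 0: a=2 b=-39/4 c=0 d=11/4
  seg 1: a=-5 b=-3/2 c=33/4 d=-11/4
S(3/2) = -129/32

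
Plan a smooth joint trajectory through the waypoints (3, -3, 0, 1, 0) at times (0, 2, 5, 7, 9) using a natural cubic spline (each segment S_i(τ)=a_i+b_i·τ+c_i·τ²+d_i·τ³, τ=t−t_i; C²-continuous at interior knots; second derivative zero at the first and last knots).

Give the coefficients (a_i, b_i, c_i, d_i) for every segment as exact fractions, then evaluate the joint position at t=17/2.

Δ: Δ0=-3, Δ1=1, Δ2=1/2, Δ3=-1/2
row 1: diag=10, rhs=24; c'=3/10, d'=12/5
row 2: denom=10−3·3/10=91/10; d'=(-3−3·12/5)/(91/10)=-102/91
row 3: denom=8−2·20/91=688/91; d'=(-6−2·-102/91)/(688/91)=-171/344
back: M3=-171/344
back: M2=-102/91−20/91·-171/344=-87/86
back: M1=12/5−3/10·-87/86=465/172
M: M0=0, M1=465/172, M2=-87/86, M3=-171/344, M4=0
seg 0: a=3, c=M0/2=0, d=(M1−M0)/(6·2)=155/688, b=Δ0−h0·(2M0+M1)/6=-671/172
seg 1: a=-3, c=M1/2=465/344, d=(M2−M1)/(6·3)=-71/344, b=Δ1−h1·(2M1+M2)/6=-103/86
seg 2: a=0, c=M2/2=-87/172, d=(M3−M2)/(6·2)=59/1376, b=Δ2−h2·(2M2+M3)/6=461/344
seg 3: a=1, c=M3/2=-171/688, d=(M4−M3)/(6·2)=57/1376, b=Δ3−h3·(2M3+M4)/6=-29/172
t_q=17/2 → seg 3, τ=3/2; S=1+-29/172·τ+-171/688·τ²+57/1376·τ³=3607/11008

  seg 0: a=3 b=-671/172 c=0 d=155/688
  seg 1: a=-3 b=-103/86 c=465/344 d=-71/344
  seg 2: a=0 b=461/344 c=-87/172 d=59/1376
  seg 3: a=1 b=-29/172 c=-171/688 d=57/1376
S(17/2) = 3607/11008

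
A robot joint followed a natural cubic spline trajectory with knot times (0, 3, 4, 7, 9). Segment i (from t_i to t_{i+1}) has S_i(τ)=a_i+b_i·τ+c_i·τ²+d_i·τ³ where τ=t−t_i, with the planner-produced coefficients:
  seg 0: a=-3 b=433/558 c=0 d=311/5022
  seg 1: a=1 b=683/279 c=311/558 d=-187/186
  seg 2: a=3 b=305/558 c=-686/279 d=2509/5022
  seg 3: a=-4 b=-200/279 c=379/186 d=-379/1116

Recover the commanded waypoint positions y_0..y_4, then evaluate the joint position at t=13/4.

y_0 = S_0(0) = a_0 = -3
y_1 = S_1(0) = a_1 = 1
y_2 = S_2(0) = a_2 = 3
y_3 = S_3(0) = a_3 = -4
y_4 = S_3(2) = 0
t_q=13/4 is in segment 1 (τ=1/4); S_1(τ)=19417/11904

y_0=-3 y_1=1 y_2=3 y_3=-4 y_4=0
S(13/4) = 19417/11904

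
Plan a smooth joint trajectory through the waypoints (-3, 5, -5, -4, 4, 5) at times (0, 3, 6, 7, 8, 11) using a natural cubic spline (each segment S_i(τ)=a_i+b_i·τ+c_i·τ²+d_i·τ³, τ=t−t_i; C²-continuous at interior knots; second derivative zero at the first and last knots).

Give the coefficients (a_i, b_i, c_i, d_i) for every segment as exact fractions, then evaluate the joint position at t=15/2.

Δ: Δ0=8/3, Δ1=-10/3, Δ2=1, Δ3=8, Δ4=1/3
row 1: diag=12, rhs=-36; c'=1/4, d'=-3
row 2: denom=8−3·1/4=29/4; d'=(26−3·-3)/(29/4)=140/29
row 3: denom=4−1·4/29=112/29; d'=(42−1·140/29)/(112/29)=77/8
row 4: denom=8−1·29/112=867/112; d'=(-46−1·77/8)/(867/112)=-6230/867
back: M4=-6230/867
back: M3=77/8−29/112·-6230/867=9958/867
back: M2=140/29−4/29·9958/867=2812/867
back: M1=-3−1/4·2812/867=-3304/867
M: M0=0, M1=-3304/867, M2=2812/867, M3=9958/867, M4=-6230/867, M5=0
seg 0: a=-3, c=M0/2=0, d=(M1−M0)/(6·3)=-1652/7803, b=Δ0−h0·(2M0+M1)/6=3964/867
seg 1: a=5, c=M1/2=-1652/867, d=(M2−M1)/(6·3)=3058/7803, b=Δ1−h1·(2M1+M2)/6=-992/867
seg 2: a=-5, c=M2/2=1406/867, d=(M3−M2)/(6·1)=397/289, b=Δ2−h2·(2M2+M3)/6=-1730/867
seg 3: a=-4, c=M3/2=4979/867, d=(M4−M3)/(6·1)=-2698/867, b=Δ3−h3·(2M3+M4)/6=4655/867
seg 4: a=4, c=M4/2=-3115/867, d=(M5−M4)/(6·3)=3115/7803, b=Δ4−h4·(2M4+M5)/6=2173/289
t_q=15/2 → seg 3, τ=1/2; S=-4+4655/867·τ+4979/867·τ²+-2698/867·τ³=-233/867

  seg 0: a=-3 b=3964/867 c=0 d=-1652/7803
  seg 1: a=5 b=-992/867 c=-1652/867 d=3058/7803
  seg 2: a=-5 b=-1730/867 c=1406/867 d=397/289
  seg 3: a=-4 b=4655/867 c=4979/867 d=-2698/867
  seg 4: a=4 b=2173/289 c=-3115/867 d=3115/7803
S(15/2) = -233/867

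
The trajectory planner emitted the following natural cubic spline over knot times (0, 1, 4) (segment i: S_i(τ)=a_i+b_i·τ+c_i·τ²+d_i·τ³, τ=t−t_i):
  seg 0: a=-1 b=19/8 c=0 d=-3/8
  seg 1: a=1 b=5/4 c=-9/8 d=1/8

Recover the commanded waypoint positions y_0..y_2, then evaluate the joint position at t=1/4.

y_0 = S_0(0) = a_0 = -1
y_1 = S_1(0) = a_1 = 1
y_2 = S_1(3) = -2
t_q=1/4 is in segment 0 (τ=1/4); S_0(τ)=-211/512

y_0=-1 y_1=1 y_2=-2
S(1/4) = -211/512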